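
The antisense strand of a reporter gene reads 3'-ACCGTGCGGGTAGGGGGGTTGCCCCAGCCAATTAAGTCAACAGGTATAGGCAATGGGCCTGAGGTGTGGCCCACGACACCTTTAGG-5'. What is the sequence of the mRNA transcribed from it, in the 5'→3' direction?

5′-UGGCACGCCCAUCCCCCCAACGGGGUCGGUUAAUUCAGUUGUCCAUAUCCGUUACCCGGACUCCACACCGGGUGCUGUGGAAAUCC-3′

Reading the template 3'→5' as shown, RNA polymerase pairs each base (A→U, T→A, G↔C) to build mRNA 5'→3' directly.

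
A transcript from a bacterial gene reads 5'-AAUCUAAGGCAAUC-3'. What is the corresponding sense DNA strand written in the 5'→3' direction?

5'-AATCTAAGGCAATC-3'

The coding DNA strand has the same 5'→3' sequence as the mRNA with U replaced by T.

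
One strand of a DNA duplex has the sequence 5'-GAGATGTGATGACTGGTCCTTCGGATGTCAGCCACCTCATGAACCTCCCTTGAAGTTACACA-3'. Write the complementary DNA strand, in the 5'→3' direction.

Pairing A↔T and G↔C gives CTCTACACTACTGACCAGGAAGCCTACAGTCGGTGGAGTACTTGGAGGGAACTTCAATGTGT, running 3'→5'. Reverse for the 5'→3' convention.

5'-TGTGTAACTTCAAGGGAGGTTCATGAGGTGGCTGACATCCGAAGGACCAGTCATCACATCTC-3'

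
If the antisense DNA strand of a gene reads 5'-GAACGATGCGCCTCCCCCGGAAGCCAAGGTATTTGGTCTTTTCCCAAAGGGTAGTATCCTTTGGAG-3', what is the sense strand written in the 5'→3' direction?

5'-CTCCAAAGGATACTACCCTTTGGGAAAAGACCAAATACCTTGGCTTCCGGGGGAGGCGCATCGTTC-3'

The coding strand is complementary and antiparallel to the template: take the complement (A↔T, G↔C) and reverse.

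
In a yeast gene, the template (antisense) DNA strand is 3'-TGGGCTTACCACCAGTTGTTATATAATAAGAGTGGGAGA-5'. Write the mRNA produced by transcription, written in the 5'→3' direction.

5'-ACCCGAAUGGUGGUCAACAAUAUAUUAUUCUCACCCUCU-3'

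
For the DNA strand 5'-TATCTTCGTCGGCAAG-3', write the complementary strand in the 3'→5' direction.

3'-ATAGAAGCAGCCGTTC-5'

Base-pairing A↔T, G↔C gives the complement. The complementary strand is antiparallel, so paired with a 5'→3' strand it runs 3'→5'.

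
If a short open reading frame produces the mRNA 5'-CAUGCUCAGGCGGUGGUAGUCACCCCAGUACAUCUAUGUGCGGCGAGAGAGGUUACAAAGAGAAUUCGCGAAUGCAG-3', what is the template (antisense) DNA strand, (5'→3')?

Replace U with T to get the coding DNA strand: CATGCTCAGGCGGTGGTAGTCACCCCAGTACATCTATGTGCGGCGAGAGAGGTTACAAAGAGAATTCGCGAATGCAG. The template strand is its reverse complement (complement GTACGAGTCCGCCACCATCAGTGGGGTCATGTAGATACACGCCGCTCTCTCCAATGTTTCTCTTAAGCGCTTACGTC, then reverse).

5'-CTGCATTCGCGAATTCTCTTTGTAACCTCTCTCGCCGCACATAGATGTACTGGGGTGACTACCACCGCCTGAGCATG-3'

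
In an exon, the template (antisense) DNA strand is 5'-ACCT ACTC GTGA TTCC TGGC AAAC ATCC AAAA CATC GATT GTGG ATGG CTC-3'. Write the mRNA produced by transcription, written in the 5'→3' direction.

RNA polymerase reads the template 3'→5' and synthesizes mRNA 5'→3' by base-pairing (A→U, T→A, G↔C). The complement of the template is TGGATGAGCACTAAGGACCGTTTGTAGGTTTTGTAGCTAACACCTACCGAG; antiparallel, so 5'→3' the coding strand is GAGCCATCCACAATCGATGTTTTGGATGTTTGCCAGGAATCACGAGTAGGT. Replace T with U for the mRNA.

5'-GAGCCAUCCACAAUCGAUGUUUUGGAUGUUUGCCAGGAAUCACGAGUAGGU-3'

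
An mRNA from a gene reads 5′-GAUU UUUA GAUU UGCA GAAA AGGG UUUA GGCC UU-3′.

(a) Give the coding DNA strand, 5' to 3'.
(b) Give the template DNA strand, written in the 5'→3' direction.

(a) The coding strand matches the mRNA with U→T.
(b) The template strand is the reverse complement of the coding strand.

(a) 5'-GATTTTTAGATTTGCAGAAAAGGGTTTAGGCCTT-3'
(b) 5'-AAGGCCTAAACCCTTTTCTGCAAATCTAAAAATC-3'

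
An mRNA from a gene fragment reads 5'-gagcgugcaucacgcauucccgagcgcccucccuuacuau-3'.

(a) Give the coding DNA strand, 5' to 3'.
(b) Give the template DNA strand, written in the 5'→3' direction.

(a) 5'-GAGCGTGCATCACGCATTCCCGAGCGCCCTCCCTTACTAT-3'
(b) 5'-ATAGTAAGGGAGGGCGCTCGGGAATGCGTGATGCACGCTC-3'

(a) The coding strand matches the mRNA with U→T.
(b) The template strand is the reverse complement of the coding strand.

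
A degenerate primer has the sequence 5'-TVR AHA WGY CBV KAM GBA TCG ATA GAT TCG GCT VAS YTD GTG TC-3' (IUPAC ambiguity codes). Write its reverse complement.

Standard pairs A↔T, G↔C; ambiguity codes pair R↔Y, M↔K, W↔W, S↔S, B↔V, D↔H. Complement (ABYTDTWCRGVBMTKCVTAGCTATCTAAGCCGABTSRAHCACAG), then reverse for 5'→3'.

5'-GACACHARSTBAGCCGAATCTATCGATVCKTMBVGRCWTDTYBA-3'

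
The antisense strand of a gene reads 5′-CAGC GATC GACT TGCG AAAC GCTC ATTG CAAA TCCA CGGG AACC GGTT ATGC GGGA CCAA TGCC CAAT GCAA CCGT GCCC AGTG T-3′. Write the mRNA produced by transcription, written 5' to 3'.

5′-ACACUGGGCACGGUUGCAUUGGGCAUUGGUCCCGCAUAACCGGUUCCCGUGGAUUUGCAAUGAGCGUUUCGCAAGUCGAUCGCUG-3′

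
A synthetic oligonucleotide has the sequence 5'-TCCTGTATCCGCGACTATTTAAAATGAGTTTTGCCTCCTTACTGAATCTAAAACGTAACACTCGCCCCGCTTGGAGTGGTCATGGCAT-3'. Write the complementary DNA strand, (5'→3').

Pairing A↔T and G↔C gives AGGACATAGGCGCTGATAAATTTTACTCAAAACGGAGGAATGACTTAGATTTTGCATTGTGAGCGGGGCGAACCTCACCAGTACCGTA, running 3'→5'. Reverse for the 5'→3' convention.

5'-ATGCCATGACCACTCCAAGCGGGGCGAGTGTTACGTTTTAGATTCAGTAAGGAGGCAAAACTCATTTTAAATAGTCGCGGATACAGGA-3'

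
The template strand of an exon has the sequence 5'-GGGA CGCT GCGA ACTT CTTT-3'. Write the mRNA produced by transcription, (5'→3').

RNA polymerase reads the template 3'→5' and synthesizes mRNA 5'→3' by base-pairing (A→U, T→A, G↔C). The complement of the template is CCCTGCGACGCTTGAAGAAA; antiparallel, so 5'→3' the coding strand is AAAGAAGTTCGCAGCGTCCC. Replace T with U for the mRNA.

5'-AAAGAAGUUCGCAGCGUCCC-3'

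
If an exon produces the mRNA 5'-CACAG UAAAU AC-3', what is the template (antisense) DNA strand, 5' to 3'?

Replace U with T to get the coding DNA strand: CACAGTAAATAC. The template strand is its reverse complement (complement GTGTCATTTATG, then reverse).

5'-GTATTTACTGTG-3'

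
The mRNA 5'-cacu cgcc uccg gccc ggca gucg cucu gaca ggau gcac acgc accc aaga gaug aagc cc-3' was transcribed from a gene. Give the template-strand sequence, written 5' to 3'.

5'-GGGCTTCATCTCTTGGGTGCGTGTGCATCCTGTCAGAGCGACTGCCGGGCCGGAGGCGAGTG-3'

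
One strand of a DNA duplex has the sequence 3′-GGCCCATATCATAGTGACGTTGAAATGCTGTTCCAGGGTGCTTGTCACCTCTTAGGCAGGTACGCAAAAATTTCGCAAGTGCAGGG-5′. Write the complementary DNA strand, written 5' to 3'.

5'-CCGGGTATAGTATCACTGCAACTTTACGACAAGGTCCCACGAACAGTGGAGAATCCGTCCATGCGTTTTTAAAGCGTTCACGTCCC-3'

The strand is given 3'→5', so its complement runs 5'→3' in the same left-to-right order: pair each base A↔T, G↔C.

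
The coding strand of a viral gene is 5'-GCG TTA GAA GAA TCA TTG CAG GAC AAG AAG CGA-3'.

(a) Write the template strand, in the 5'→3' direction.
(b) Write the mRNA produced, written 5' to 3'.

(a) The template strand is the reverse complement of the coding strand: complement CGCAATCTTCTTAGTAACGTCCTGTTCTTCGCT, then reverse.
(b) mRNA matches the coding strand with T→U.

(a) 5'-TCGCTTCTTGTCCTGCAATGATTCTTCTAACGC-3'
(b) 5'-GCGUUAGAAGAAUCAUUGCAGGACAAGAAGCGA-3'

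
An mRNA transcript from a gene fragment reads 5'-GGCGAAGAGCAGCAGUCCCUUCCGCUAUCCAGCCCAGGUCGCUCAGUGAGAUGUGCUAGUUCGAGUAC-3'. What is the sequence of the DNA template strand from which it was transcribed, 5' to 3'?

5'-GTACTCGAACTAGCACATCTCACTGAGCGACCTGGGCTGGATAGCGGAAGGGACTGCTGCTCTTCGCC-3'

Replace U with T to get the coding DNA strand: GGCGAAGAGCAGCAGTCCCTTCCGCTATCCAGCCCAGGTCGCTCAGTGAGATGTGCTAGTTCGAGTAC. The template strand is its reverse complement (complement CCGCTTCTCGTCGTCAGGGAAGGCGATAGGTCGGGTCCAGCGAGTCACTCTACACGATCAAGCTCATG, then reverse).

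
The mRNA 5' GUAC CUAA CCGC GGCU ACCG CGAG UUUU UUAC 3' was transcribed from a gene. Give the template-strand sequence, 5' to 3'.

Replace U with T to get the coding DNA strand: GTACCTAACCGCGGCTACCGCGAGTTTTTTAC. The template strand is its reverse complement (complement CATGGATTGGCGCCGATGGCGCTCAAAAAATG, then reverse).

5'-GTAAAAAACTCGCGGTAGCCGCGGTTAGGTAC-3'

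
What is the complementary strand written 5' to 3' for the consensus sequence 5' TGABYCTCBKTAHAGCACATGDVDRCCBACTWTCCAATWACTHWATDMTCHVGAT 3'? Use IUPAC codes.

5′-ATCBDGAKHATWDAGTWATTGGAWAGTVGGYHBHCATGTGCTDTAMVGAGRVTCA-3′

Standard pairs A↔T, G↔C; ambiguity codes pair R↔Y, M↔K, W↔W, B↔V, D↔H. Complement (ACTVRGAGVMATDTCGTGTACHBHYGGVTGAWAGGTTAWTGADWTAHKAGDBCTA), then reverse for 5'→3'.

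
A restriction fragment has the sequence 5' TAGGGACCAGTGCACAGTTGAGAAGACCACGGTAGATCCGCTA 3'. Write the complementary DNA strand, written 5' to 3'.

Pairing A↔T and G↔C gives ATCCCTGGTCACGTGTCAACTCTTCTGGTGCCATCTAGGCGAT, running 3'→5'. Reverse for the 5'→3' convention.

5'-TAGCGGATCTACCGTGGTCTTCTCAACTGTGCACTGGTCCCTA-3'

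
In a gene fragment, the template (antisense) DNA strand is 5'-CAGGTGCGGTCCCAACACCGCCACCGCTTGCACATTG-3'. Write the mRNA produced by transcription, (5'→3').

5'-CAAUGUGCAAGCGGUGGCGGUGUUGGGACCGCACCUG-3'

RNA polymerase reads the template 3'→5' and synthesizes mRNA 5'→3' by base-pairing (A→U, T→A, G↔C). The complement of the template is GTCCACGCCAGGGTTGTGGCGGTGGCGAACGTGTAAC; antiparallel, so 5'→3' the coding strand is CAATGTGCAAGCGGTGGCGGTGTTGGGACCGCACCTG. Replace T with U for the mRNA.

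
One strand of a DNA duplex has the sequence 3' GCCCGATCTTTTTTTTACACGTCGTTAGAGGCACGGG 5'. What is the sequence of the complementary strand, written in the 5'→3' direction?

5'-CGGGCTAGAAAAAAAATGTGCAGCAATCTCCGTGCCC-3'

The strand is given 3'→5', so its complement runs 5'→3' in the same left-to-right order: pair each base A↔T, G↔C.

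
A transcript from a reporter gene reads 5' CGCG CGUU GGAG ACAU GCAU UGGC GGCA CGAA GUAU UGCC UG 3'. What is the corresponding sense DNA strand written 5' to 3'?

5'-CGCGCGTTGGAGACATGCATTGGCGGCACGAAGTATTGCCTG-3'

The coding DNA strand has the same 5'→3' sequence as the mRNA with U replaced by T.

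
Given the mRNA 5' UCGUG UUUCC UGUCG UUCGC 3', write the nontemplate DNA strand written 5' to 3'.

5'-TCGTGTTTCCTGTCGTTCGC-3'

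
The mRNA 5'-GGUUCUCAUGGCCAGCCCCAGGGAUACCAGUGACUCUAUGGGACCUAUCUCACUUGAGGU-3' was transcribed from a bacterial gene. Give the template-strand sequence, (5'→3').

5'-ACCTCAAGTGAGATAGGTCCCATAGAGTCACTGGTATCCCTGGGGCTGGCCATGAGAACC-3'

Replace U with T to get the coding DNA strand: GGTTCTCATGGCCAGCCCCAGGGATACCAGTGACTCTATGGGACCTATCTCACTTGAGGT. The template strand is its reverse complement (complement CCAAGAGTACCGGTCGGGGTCCCTATGGTCACTGAGATACCCTGGATAGAGTGAACTCCA, then reverse).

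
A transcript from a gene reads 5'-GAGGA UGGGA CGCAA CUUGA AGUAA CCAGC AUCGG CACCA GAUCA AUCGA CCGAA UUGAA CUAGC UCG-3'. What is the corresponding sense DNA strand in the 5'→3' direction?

5'-GAGGATGGGACGCAACTTGAAGTAACCAGCATCGGCACCAGATCAATCGACCGAATTGAACTAGCTCG-3'

The coding DNA strand has the same 5'→3' sequence as the mRNA with U replaced by T.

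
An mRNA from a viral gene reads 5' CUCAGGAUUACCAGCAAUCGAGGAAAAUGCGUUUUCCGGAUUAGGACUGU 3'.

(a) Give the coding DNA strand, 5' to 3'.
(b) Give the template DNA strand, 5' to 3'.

(a) The coding strand matches the mRNA with U→T.
(b) The template strand is the reverse complement of the coding strand.

(a) 5'-CTCAGGATTACCAGCAATCGAGGAAAATGCGTTTTCCGGATTAGGACTGT-3'
(b) 5'-ACAGTCCTAATCCGGAAAACGCATTTTCCTCGATTGCTGGTAATCCTGAG-3'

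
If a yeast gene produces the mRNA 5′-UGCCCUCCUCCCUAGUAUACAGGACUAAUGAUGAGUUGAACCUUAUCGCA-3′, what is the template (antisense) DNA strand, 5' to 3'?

5'-TGCGATAAGGTTCAACTCATCATTAGTCCTGTATACTAGGGAGGAGGGCA-3'

Replace U with T to get the coding DNA strand: TGCCCTCCTCCCTAGTATACAGGACTAATGATGAGTTGAACCTTATCGCA. The template strand is its reverse complement (complement ACGGGAGGAGGGATCATATGTCCTGATTACTACTCAACTTGGAATAGCGT, then reverse).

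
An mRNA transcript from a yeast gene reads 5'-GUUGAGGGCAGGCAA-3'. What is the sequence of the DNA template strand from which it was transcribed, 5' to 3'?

Replace U with T to get the coding DNA strand: GTTGAGGGCAGGCAA. The template strand is its reverse complement (complement CAACTCCCGTCCGTT, then reverse).

5'-TTGCCTGCCCTCAAC-3'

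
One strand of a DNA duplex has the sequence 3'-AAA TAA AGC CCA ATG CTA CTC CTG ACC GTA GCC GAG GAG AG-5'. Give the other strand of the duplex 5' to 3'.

5'-TTTATTTCGGGTTACGATGAGGACTGGCATCGGCTCCTCTC-3'

The strand is given 3'→5', so its complement runs 5'→3' in the same left-to-right order: pair each base A↔T, G↔C.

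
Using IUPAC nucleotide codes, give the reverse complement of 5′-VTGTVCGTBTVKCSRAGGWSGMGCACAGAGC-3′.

Standard pairs A↔T, G↔C; ambiguity codes pair R↔Y, M↔K, W↔W, S↔S, B↔V. Complement (BACABGCAVABMGSYTCCWSCKCGTGTCTCG), then reverse for 5'→3'.

5'-GCTCTGTGCKCSWCCTYSGMBAVACGBACAB-3'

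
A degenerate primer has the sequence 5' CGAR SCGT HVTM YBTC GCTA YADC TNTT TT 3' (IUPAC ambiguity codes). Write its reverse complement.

Standard pairs A↔T, G↔C; ambiguity codes pair R↔Y, M↔K, S↔S, B↔V, D↔H, N↔N. Complement (GCTYSGCADBAKRVAGCGATRTHGANAAAA), then reverse for 5'→3'.

5'-AAAANAGHTRTAGCGAVRKABDACGSYTCG-3'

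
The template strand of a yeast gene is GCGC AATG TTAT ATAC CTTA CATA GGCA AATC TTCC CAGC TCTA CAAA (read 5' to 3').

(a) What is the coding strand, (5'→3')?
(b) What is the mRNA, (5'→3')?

(a) 5'-TTTGTAGAGCTGGGAAGATTTGCCTATGTAAGGTATATAACATTGCGC-3'
(b) 5'-UUUGUAGAGCUGGGAAGAUUUGCCUAUGUAAGGUAUAUAACAUUGCGC-3'

(a) The coding strand is the reverse complement of the template: complement CGCGTTACAATATATGGAATGTATCCGTTTAGAAGGGTCGAGATGTTT, then reverse.
(b) mRNA has the coding-strand sequence with T→U.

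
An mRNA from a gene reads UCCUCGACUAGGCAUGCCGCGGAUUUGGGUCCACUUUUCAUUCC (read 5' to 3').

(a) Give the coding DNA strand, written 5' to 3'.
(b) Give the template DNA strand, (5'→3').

(a) The coding strand matches the mRNA with U→T.
(b) The template strand is the reverse complement of the coding strand.

(a) 5'-TCCTCGACTAGGCATGCCGCGGATTTGGGTCCACTTTTCATTCC-3'
(b) 5'-GGAATGAAAAGTGGACCCAAATCCGCGGCATGCCTAGTCGAGGA-3'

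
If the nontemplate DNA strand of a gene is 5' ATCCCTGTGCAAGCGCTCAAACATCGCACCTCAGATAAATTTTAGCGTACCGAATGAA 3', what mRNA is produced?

The mRNA is synthesized from the template strand, so it matches the coding strand with T replaced by U.

5'-AUCCCUGUGCAAGCGCUCAAACAUCGCACCUCAGAUAAAUUUUAGCGUACCGAAUGAA-3'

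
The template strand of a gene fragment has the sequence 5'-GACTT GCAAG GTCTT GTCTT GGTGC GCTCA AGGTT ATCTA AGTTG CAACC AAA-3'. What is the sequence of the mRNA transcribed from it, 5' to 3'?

5'-UUUGGUUGCAACUUAGAUAACCUUGAGCGCACCAAGACAAGACCUUGCAAGUC-3'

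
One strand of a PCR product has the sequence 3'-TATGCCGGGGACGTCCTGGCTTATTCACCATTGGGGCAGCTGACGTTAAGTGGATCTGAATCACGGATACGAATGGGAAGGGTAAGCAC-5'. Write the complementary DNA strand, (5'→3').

The strand is given 3'→5', so its complement runs 5'→3' in the same left-to-right order: pair each base A↔T, G↔C.

5'-ATACGGCCCCTGCAGGACCGAATAAGTGGTAACCCCGTCGACTGCAATTCACCTAGACTTAGTGCCTATGCTTACCCTTCCCATTCGTG-3'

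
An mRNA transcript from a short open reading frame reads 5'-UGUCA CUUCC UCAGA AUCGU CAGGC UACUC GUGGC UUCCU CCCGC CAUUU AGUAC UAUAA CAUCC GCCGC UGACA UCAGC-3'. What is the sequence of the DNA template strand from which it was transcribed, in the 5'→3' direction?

5′-GCTGATGTCAGCGGCGGATGTTATAGTACTAAATGGCGGGAGGAAGCCACGAGTAGCCTGACGATTCTGAGGAAGTGACA-3′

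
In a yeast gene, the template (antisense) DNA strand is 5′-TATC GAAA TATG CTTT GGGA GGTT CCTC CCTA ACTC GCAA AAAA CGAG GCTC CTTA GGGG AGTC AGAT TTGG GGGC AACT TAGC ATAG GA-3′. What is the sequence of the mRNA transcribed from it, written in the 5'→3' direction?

5′-UCCUAUGCUAAGUUGCCCCCAAAUCUGACUCCCCUAAGGAGCCUCGUUUUUUGCGAGUUAGGGAGGAACCUCCCAAAGCAUAUUUCGAUA-3′

RNA polymerase reads the template 3'→5' and synthesizes mRNA 5'→3' by base-pairing (A→U, T→A, G↔C). The complement of the template is ATAGCTTTATACGAAACCCTCCAAGGAGGGATTGAGCGTTTTTTGCTCCGAGGAATCCCCTCAGTCTAAACCCCCGTTGAATCGTATCCT; antiparallel, so 5'→3' the coding strand is TCCTATGCTAAGTTGCCCCCAAATCTGACTCCCCTAAGGAGCCTCGTTTTTTGCGAGTTAGGGAGGAACCTCCCAAAGCATATTTCGATA. Replace T with U for the mRNA.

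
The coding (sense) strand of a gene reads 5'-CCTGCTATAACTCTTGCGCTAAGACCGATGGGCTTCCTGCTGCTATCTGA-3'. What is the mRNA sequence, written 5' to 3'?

5'-CCUGCUAUAACUCUUGCGCUAAGACCGAUGGGCUUCCUGCUGCUAUCUGA-3'

mRNA has the coding-strand sequence with U in place of T.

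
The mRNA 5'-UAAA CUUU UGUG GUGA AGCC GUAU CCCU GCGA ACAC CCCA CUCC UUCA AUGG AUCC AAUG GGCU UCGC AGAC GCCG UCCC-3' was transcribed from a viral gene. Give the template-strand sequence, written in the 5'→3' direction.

Replace U with T to get the coding DNA strand: TAAACTTTTGTGGTGAAGCCGTATCCCTGCGAACACCCCACTCCTTCAATGGATCCAATGGGCTTCGCAGACGCCGTCCC. The template strand is its reverse complement (complement ATTTGAAAACACCACTTCGGCATAGGGACGCTTGTGGGGTGAGGAAGTTACCTAGGTTACCCGAAGCGTCTGCGGCAGGG, then reverse).

5′-GGGACGGCGTCTGCGAAGCCCATTGGATCCATTGAAGGAGTGGGGTGTTCGCAGGGATACGGCTTCACCACAAAAGTTTA-3′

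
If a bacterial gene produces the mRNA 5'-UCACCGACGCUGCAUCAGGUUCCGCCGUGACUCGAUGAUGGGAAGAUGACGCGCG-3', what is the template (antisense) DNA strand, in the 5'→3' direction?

5'-CGCGCGTCATCTTCCCATCATCGAGTCACGGCGGAACCTGATGCAGCGTCGGTGA-3'

Replace U with T to get the coding DNA strand: TCACCGACGCTGCATCAGGTTCCGCCGTGACTCGATGATGGGAAGATGACGCGCG. The template strand is its reverse complement (complement AGTGGCTGCGACGTAGTCCAAGGCGGCACTGAGCTACTACCCTTCTACTGCGCGC, then reverse).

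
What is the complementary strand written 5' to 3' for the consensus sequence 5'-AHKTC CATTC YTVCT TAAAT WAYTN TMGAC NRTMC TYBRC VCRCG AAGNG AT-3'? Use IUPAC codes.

5'-ATCNCTTCGYGBGYVRAGKAYNGTCKANARTWATTTAAGBARGAATGGAMDT-3'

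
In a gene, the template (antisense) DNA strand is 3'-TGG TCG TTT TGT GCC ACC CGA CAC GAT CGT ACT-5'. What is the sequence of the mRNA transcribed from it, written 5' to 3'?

5'-ACCAGCAAAACACGGUGGGCUGUGCUAGCAUGA-3'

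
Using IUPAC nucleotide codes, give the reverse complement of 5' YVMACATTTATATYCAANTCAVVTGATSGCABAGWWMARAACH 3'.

Standard pairs A↔T, G↔C; ambiguity codes pair R↔Y, M↔K, W↔W, S↔S, B↔V, H↔D, N↔N. Complement (RBKTGTAAATATARGTTNAGTBBACTASCGTVTCWWKTYTTGD), then reverse for 5'→3'.

5′-DGTTYTKWWCTVTGCSATCABBTGANTTGRATATAAATGTKBR-3′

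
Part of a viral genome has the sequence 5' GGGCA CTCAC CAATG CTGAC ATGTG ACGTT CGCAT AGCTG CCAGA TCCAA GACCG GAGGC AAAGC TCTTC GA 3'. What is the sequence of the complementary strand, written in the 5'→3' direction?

The complement of GGGCACTCACCAATGCTGACATGTGACGTTCGCATAGCTGCCAGATCCAAGACCGGAGGCAAAGCTCTTCGA is CCCGTGAGTGGTTACGACTGTACACTGCAAGCGTATCGACGGTCTAGGTTCTGGCCTCCGTTTCGAGAAGCT (A↔T, G↔C). DNA strands are antiparallel, so the complementary strand runs 3'→5'; reversing gives the 5'→3' form.

5′-TCGAAGAGCTTTGCCTCCGGTCTTGGATCTGGCAGCTATGCGAACGTCACATGTCAGCATTGGTGAGTGCCC-3′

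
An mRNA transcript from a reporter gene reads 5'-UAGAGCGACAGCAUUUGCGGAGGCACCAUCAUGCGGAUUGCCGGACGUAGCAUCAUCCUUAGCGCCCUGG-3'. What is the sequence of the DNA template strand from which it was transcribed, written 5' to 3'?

Replace U with T to get the coding DNA strand: TAGAGCGACAGCATTTGCGGAGGCACCATCATGCGGATTGCCGGACGTAGCATCATCCTTAGCGCCCTGG. The template strand is its reverse complement (complement ATCTCGCTGTCGTAAACGCCTCCGTGGTAGTACGCCTAACGGCCTGCATCGTAGTAGGAATCGCGGGACC, then reverse).

5'-CCAGGGCGCTAAGGATGATGCTACGTCCGGCAATCCGCATGATGGTGCCTCCGCAAATGCTGTCGCTCTA-3'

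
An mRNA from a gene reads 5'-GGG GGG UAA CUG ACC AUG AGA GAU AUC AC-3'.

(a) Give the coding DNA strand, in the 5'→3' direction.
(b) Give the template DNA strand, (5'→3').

(a) The coding strand matches the mRNA with U→T.
(b) The template strand is the reverse complement of the coding strand.

(a) 5′-GGGGGGTAACTGACCATGAGAGATATCAC-3′
(b) 5'-GTGATATCTCTCATGGTCAGTTACCCCCC-3'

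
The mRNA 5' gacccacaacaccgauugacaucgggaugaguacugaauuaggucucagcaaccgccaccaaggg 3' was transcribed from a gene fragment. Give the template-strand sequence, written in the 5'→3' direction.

Replace U with T to get the coding DNA strand: GACCCACAACACCGATTGACATCGGGATGAGTACTGAATTAGGTCTCAGCAACCGCCACCAAGGG. The template strand is its reverse complement (complement CTGGGTGTTGTGGCTAACTGTAGCCCTACTCATGACTTAATCCAGAGTCGTTGGCGGTGGTTCCC, then reverse).

5′-CCCTTGGTGGCGGTTGCTGAGACCTAATTCAGTACTCATCCCGATGTCAATCGGTGTTGTGGGTC-3′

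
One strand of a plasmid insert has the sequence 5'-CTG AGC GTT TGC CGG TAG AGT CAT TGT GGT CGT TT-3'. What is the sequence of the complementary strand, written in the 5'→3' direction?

The complement of CTGAGCGTTTGCCGGTAGAGTCATTGTGGTCGTTT is GACTCGCAAACGGCCATCTCAGTAACACCAGCAAA (A↔T, G↔C). DNA strands are antiparallel, so the complementary strand runs 3'→5'; reversing gives the 5'→3' form.

5'-AAACGACCACAATGACTCTACCGGCAAACGCTCAG-3'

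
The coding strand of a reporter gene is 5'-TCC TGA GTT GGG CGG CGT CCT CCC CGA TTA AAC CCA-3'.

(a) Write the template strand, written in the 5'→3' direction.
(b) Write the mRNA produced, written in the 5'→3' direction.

(a) The template strand is the reverse complement of the coding strand: complement AGGACTCAACCCGCCGCAGGAGGGGCTAATTTGGGT, then reverse.
(b) mRNA matches the coding strand with T→U.

(a) 5'-TGGGTTTAATCGGGGAGGACGCCGCCCAACTCAGGA-3'
(b) 5′-UCCUGAGUUGGGCGGCGUCCUCCCCGAUUAAACCCA-3′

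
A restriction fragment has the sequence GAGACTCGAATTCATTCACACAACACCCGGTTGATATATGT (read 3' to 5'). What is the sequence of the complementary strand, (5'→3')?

5'-CTCTGAGCTTAAGTAAGTGTGTTGTGGGCCAACTATATACA-3'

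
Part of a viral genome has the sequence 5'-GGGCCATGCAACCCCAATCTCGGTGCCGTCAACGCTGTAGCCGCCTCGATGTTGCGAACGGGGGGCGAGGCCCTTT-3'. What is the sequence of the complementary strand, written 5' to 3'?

5'-AAAGGGCCTCGCCCCCCGTTCGCAACATCGAGGCGGCTACAGCGTTGACGGCACCGAGATTGGGGTTGCATGGCCC-3'

Pairing A↔T and G↔C gives CCCGGTACGTTGGGGTTAGAGCCACGGCAGTTGCGACATCGGCGGAGCTACAACGCTTGCCCCCCGCTCCGGGAAA, running 3'→5'. Reverse for the 5'→3' convention.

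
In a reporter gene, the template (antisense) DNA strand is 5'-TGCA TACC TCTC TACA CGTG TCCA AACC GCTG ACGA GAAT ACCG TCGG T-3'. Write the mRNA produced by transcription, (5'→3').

5'-ACCGACGGUAUUCUCGUCAGCGGUUUGGACACGUGUAGAGAGGUAUGCA-3'

The mRNA has the sequence of the coding strand (reverse complement of the template) with T→U. Reverse complement of TGCATACCTCTCTACACGTGTCCAAACCGCTGACGAGAATACCGTCGGT is ACCGACGGTATTCTCGTCAGCGGTTTGGACACGTGTAGAGAGGTATGCA; then T→U.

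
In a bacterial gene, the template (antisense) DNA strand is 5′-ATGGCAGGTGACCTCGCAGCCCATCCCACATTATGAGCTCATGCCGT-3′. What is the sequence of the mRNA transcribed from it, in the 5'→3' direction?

5'-ACGGCAUGAGCUCAUAAUGUGGGAUGGGCUGCGAGGUCACCUGCCAU-3'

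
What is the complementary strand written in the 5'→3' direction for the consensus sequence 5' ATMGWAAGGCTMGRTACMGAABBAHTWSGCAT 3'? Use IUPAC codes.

5'-ATGCSWADTVVTTCKGTAYCKAGCCTTWCKAT-3'

Standard pairs A↔T, G↔C; ambiguity codes pair R↔Y, M↔K, W↔W, S↔S, B↔V, H↔D. Complement (TAKCWTTCCGAKCYATGKCTTVVTDAWSCGTA), then reverse for 5'→3'.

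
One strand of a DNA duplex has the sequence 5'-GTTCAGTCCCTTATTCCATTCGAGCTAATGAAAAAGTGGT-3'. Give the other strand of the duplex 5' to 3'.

Pairing A↔T and G↔C gives CAAGTCAGGGAATAAGGTAAGCTCGATTACTTTTTCACCA, running 3'→5'. Reverse for the 5'→3' convention.

5'-ACCACTTTTTCATTAGCTCGAATGGAATAAGGGACTGAAC-3'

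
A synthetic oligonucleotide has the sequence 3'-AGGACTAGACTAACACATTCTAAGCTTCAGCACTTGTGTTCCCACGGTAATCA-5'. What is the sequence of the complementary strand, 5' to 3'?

5'-TCCTGATCTGATTGTGTAAGATTCGAAGTCGTGAACACAAGGGTGCCATTAGT-3'

The strand is given 3'→5', so its complement runs 5'→3' in the same left-to-right order: pair each base A↔T, G↔C.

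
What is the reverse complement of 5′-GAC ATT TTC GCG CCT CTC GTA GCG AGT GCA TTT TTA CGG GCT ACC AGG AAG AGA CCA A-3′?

5'-TTGGTCTCTTCCTGGTAGCCCGTAAAAATGCACTCGCTACGAGAGGCGCGAAAATGTC-3'

Complement each base (A↔T, G↔C): CTGTAAAAGCGCGGAGAGCATCGCTCACGTAAAAATGCCCGATGGTCCTTCTCTGGTT. Then reverse.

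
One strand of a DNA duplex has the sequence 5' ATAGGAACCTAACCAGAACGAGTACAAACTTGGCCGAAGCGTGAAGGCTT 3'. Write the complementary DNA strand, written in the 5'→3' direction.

5'-AAGCCTTCACGCTTCGGCCAAGTTTGTACTCGTTCTGGTTAGGTTCCTAT-3'

The complement of ATAGGAACCTAACCAGAACGAGTACAAACTTGGCCGAAGCGTGAAGGCTT is TATCCTTGGATTGGTCTTGCTCATGTTTGAACCGGCTTCGCACTTCCGAA (A↔T, G↔C). DNA strands are antiparallel, so the complementary strand runs 3'→5'; reversing gives the 5'→3' form.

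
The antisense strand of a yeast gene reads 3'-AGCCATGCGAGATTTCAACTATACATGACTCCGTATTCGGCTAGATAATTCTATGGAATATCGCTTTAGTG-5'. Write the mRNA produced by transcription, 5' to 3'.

Reading the template 3'→5' as shown, RNA polymerase pairs each base (A→U, T→A, G↔C) to build mRNA 5'→3' directly.

5′-UCGGUACGCUCUAAAGUUGAUAUGUACUGAGGCAUAAGCCGAUCUAUUAAGAUACCUUAUAGCGAAAUCAC-3′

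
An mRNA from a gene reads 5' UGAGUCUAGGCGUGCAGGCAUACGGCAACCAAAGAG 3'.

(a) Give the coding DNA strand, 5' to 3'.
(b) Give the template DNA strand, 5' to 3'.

(a) The coding strand matches the mRNA with U→T.
(b) The template strand is the reverse complement of the coding strand.

(a) 5'-TGAGTCTAGGCGTGCAGGCATACGGCAACCAAAGAG-3'
(b) 5′-CTCTTTGGTTGCCGTATGCCTGCACGCCTAGACTCA-3′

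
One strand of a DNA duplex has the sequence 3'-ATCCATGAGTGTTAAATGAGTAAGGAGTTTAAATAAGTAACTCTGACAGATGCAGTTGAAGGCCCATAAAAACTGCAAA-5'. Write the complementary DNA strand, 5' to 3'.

The strand is given 3'→5', so its complement runs 5'→3' in the same left-to-right order: pair each base A↔T, G↔C.

5'-TAGGTACTCACAATTTACTCATTCCTCAAATTTATTCATTGAGACTGTCTACGTCAACTTCCGGGTATTTTTGACGTTT-3'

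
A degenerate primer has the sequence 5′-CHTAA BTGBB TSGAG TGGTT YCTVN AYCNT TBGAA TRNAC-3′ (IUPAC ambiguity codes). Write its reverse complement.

Standard pairs A↔T, G↔C; ambiguity codes pair R↔Y, S↔S, B↔V, H↔D, N↔N. Complement (GDATTVACVVASCTCACCAARGABNTRGNAAVCTTAYNTG), then reverse for 5'→3'.

5′-GTNYATTCVAANGRTNBAGRAACCACTCSAVVCAVTTADG-3′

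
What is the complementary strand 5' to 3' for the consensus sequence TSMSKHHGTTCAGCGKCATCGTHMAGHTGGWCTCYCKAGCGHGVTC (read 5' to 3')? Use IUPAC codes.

5′-GABCDCGCTMGRGAGWCCADCTKDACGATGMCGCTGAACDDMSKSA-3′

Standard pairs A↔T, G↔C; ambiguity codes pair Y↔R, M↔K, W↔W, S↔S, H↔D, V↔B. Complement (ASKSMDDCAAGTCGCMGTAGCADKTCDACCWGAGRGMTCGCDCBAG), then reverse for 5'→3'.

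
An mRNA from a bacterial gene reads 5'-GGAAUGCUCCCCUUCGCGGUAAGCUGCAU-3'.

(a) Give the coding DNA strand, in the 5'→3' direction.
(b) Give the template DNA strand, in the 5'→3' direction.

(a) 5′-GGAATGCTCCCCTTCGCGGTAAGCTGCAT-3′
(b) 5′-ATGCAGCTTACCGCGAAGGGGAGCATTCC-3′

(a) The coding strand matches the mRNA with U→T.
(b) The template strand is the reverse complement of the coding strand.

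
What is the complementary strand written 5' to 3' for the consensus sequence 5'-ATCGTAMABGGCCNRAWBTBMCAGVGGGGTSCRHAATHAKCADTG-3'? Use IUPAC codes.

5'-CAHTGMTDATTDYGSACCCCBCTGKVAVWTYNGGCCVTKTACGAT-3'

Standard pairs A↔T, G↔C; ambiguity codes pair R↔Y, M↔K, W↔W, S↔S, B↔V, D↔H, N↔N. Complement (TAGCATKTVCCGGNYTWVAVKGTCBCCCCASGYDTTADTMGTHAC), then reverse for 5'→3'.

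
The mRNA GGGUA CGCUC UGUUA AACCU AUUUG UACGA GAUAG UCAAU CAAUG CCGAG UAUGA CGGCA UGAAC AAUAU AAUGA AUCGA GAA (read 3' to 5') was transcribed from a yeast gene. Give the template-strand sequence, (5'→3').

5'-CCCATGCGAGACAATTTGGATAAACATGCTCTATCAGTTAGTTACGGCTCATACTGCCGTACTTGTTATATTACTTAGCTCTT-3'

Written 5'→3' the mRNA is AAGAGCUAAGUAAUAUAACAAGUACGGCAGUAUGAGCCGUAACUAACUGAUAGAGCAUGUUUAUCCAAAUUGUCUCGCAUGGG, so the coding DNA strand is AAGAGCTAAGTAATATAACAAGTACGGCAGTATGAGCCGTAACTAACTGATAGAGCATGTTTATCCAAATTGTCTCGCATGGG. The template is its reverse complement.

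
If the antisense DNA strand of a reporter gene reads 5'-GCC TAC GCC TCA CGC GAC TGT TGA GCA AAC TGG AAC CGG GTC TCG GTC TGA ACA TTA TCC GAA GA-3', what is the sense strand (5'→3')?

5'-TCTTCGGATAATGTTCAGACCGAGACCCGGTTCCAGTTTGCTCAACAGTCGCGTGAGGCGTAGGC-3'

The coding strand is complementary and antiparallel to the template: take the complement (A↔T, G↔C) and reverse.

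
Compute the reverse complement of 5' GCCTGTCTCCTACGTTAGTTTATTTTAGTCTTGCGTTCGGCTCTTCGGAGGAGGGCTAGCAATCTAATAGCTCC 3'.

Complement each base (A↔T, G↔C): CGGACAGAGGATGCAATCAAATAAAATCAGAACGCAAGCCGAGAAGCCTCCTCCCGATCGTTAGATTATCGAGG. Then reverse.

5'-GGAGCTATTAGATTGCTAGCCCTCCTCCGAAGAGCCGAACGCAAGACTAAAATAAACTAACGTAGGAGACAGGC-3'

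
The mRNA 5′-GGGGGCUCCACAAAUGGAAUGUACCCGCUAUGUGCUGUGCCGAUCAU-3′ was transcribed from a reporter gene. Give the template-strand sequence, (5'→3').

Replace U with T to get the coding DNA strand: GGGGGCTCCACAAATGGAATGTACCCGCTATGTGCTGTGCCGATCAT. The template strand is its reverse complement (complement CCCCCGAGGTGTTTACCTTACATGGGCGATACACGACACGGCTAGTA, then reverse).

5'-ATGATCGGCACAGCACATAGCGGGTACATTCCATTTGTGGAGCCCCC-3'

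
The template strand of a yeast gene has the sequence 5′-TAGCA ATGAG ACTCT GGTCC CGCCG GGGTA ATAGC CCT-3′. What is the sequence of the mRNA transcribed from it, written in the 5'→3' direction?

5'-AGGGCUAUUACCCCGGCGGGACCAGAGUCUCAUUGCUA-3'

The mRNA has the sequence of the coding strand (reverse complement of the template) with T→U. Reverse complement of TAGCAATGAGACTCTGGTCCCGCCGGGGTAATAGCCCT is AGGGCTATTACCCCGGCGGGACCAGAGTCTCATTGCTA; then T→U.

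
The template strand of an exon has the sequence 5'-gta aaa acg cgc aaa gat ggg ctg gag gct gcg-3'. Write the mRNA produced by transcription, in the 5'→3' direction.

RNA polymerase reads the template 3'→5' and synthesizes mRNA 5'→3' by base-pairing (A→U, T→A, G↔C). The complement of the template is CATTTTTGCGCGTTTCTACCCGACCTCCGACGC; antiparallel, so 5'→3' the coding strand is CGCAGCCTCCAGCCCATCTTTGCGCGTTTTTAC. Replace T with U for the mRNA.

5'-CGCAGCCUCCAGCCCAUCUUUGCGCGUUUUUAC-3'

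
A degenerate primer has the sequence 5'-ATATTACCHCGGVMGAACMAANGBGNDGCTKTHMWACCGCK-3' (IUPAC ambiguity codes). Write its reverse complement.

Standard pairs A↔T, G↔C; ambiguity codes pair M↔K, W↔W, B↔V, D↔H, N↔N. Complement (TATAATGGDGCCBKCTTGKTTNCVCNHCGAMADKWTGGCGM), then reverse for 5'→3'.

5'-MGCGGTWKDAMAGCHNCVCNTTKGTTCKBCCGDGGTAATAT-3'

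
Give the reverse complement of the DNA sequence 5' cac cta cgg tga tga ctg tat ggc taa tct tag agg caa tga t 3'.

5'-ATCATTGCCTCTAAGATTAGCCATACAGTCATCACCGTAGGTG-3'

Complement each base (A↔T, G↔C): GTGGATGCCACTACTGACATACCGATTAGAATCTCCGTTACTA. Then reverse.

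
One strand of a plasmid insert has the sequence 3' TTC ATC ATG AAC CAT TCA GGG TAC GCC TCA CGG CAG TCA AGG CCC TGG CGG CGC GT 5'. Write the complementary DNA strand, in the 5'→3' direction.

5'-AAGTAGTACTTGGTAAGTCCCATGCGGAGTGCCGTCAGTTCCGGGACCGCCGCGCA-3'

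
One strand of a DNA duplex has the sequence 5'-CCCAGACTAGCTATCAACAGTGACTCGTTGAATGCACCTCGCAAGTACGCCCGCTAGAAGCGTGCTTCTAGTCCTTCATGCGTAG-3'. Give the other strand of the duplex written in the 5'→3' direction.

Pairing A↔T and G↔C gives GGGTCTGATCGATAGTTGTCACTGAGCAACTTACGTGGAGCGTTCATGCGGGCGATCTTCGCACGAAGATCAGGAAGTACGCATC, running 3'→5'. Reverse for the 5'→3' convention.

5'-CTACGCATGAAGGACTAGAAGCACGCTTCTAGCGGGCGTACTTGCGAGGTGCATTCAACGAGTCACTGTTGATAGCTAGTCTGGG-3'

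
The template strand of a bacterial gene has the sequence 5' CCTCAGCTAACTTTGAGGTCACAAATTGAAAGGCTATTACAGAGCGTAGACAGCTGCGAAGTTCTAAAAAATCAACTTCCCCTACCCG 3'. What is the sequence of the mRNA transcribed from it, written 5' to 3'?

The mRNA has the sequence of the coding strand (reverse complement of the template) with T→U. Reverse complement of CCTCAGCTAACTTTGAGGTCACAAATTGAAAGGCTATTACAGAGCGTAGACAGCTGCGAAGTTCTAAAAAATCAACTTCCCCTACCCG is CGGGTAGGGGAAGTTGATTTTTTAGAACTTCGCAGCTGTCTACGCTCTGTAATAGCCTTTCAATTTGTGACCTCAAAGTTAGCTGAGG; then T→U.

5'-CGGGUAGGGGAAGUUGAUUUUUUAGAACUUCGCAGCUGUCUACGCUCUGUAAUAGCCUUUCAAUUUGUGACCUCAAAGUUAGCUGAGG-3'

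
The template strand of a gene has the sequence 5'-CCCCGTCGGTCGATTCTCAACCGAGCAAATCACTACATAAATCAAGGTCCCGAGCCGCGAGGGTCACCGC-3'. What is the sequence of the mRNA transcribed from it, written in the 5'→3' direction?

5'-GCGGUGACCCUCGCGGCUCGGGACCUUGAUUUAUGUAGUGAUUUGCUCGGUUGAGAAUCGACCGACGGGG-3'

The mRNA has the sequence of the coding strand (reverse complement of the template) with T→U. Reverse complement of CCCCGTCGGTCGATTCTCAACCGAGCAAATCACTACATAAATCAAGGTCCCGAGCCGCGAGGGTCACCGC is GCGGTGACCCTCGCGGCTCGGGACCTTGATTTATGTAGTGATTTGCTCGGTTGAGAATCGACCGACGGGG; then T→U.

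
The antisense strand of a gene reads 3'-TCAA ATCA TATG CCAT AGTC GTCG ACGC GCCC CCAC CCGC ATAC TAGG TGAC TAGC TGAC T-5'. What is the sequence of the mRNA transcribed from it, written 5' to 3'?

5'-AGUUUAGUAUACGGUAUCAGCAGCUGCGCGGGGGUGGGCGUAUGAUCCACUGAUCGACUGA-3'

Reading the template 3'→5' as shown, RNA polymerase pairs each base (A→U, T→A, G↔C) to build mRNA 5'→3' directly.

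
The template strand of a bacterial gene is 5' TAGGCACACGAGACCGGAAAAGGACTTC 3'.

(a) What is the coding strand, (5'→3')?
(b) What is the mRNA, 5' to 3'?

(a) 5′-GAAGTCCTTTTCCGGTCTCGTGTGCCTA-3′
(b) 5'-GAAGUCCUUUUCCGGUCUCGUGUGCCUA-3'

(a) The coding strand is the reverse complement of the template: complement ATCCGTGTGCTCTGGCCTTTTCCTGAAG, then reverse.
(b) mRNA has the coding-strand sequence with T→U.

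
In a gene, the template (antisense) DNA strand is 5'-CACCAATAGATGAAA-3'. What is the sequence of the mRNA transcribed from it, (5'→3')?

5'-UUUCAUCUAUUGGUG-3'

The mRNA has the sequence of the coding strand (reverse complement of the template) with T→U. Reverse complement of CACCAATAGATGAAA is TTTCATCTATTGGTG; then T→U.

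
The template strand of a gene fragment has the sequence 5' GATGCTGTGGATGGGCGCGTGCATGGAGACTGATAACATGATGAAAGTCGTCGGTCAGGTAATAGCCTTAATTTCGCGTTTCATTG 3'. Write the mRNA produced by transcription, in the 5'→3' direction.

The mRNA has the sequence of the coding strand (reverse complement of the template) with T→U. Reverse complement of GATGCTGTGGATGGGCGCGTGCATGGAGACTGATAACATGATGAAAGTCGTCGGTCAGGTAATAGCCTTAATTTCGCGTTTCATTG is CAATGAAACGCGAAATTAAGGCTATTACCTGACCGACGACTTTCATCATGTTATCAGTCTCCATGCACGCGCCCATCCACAGCATC; then T→U.

5′-CAAUGAAACGCGAAAUUAAGGCUAUUACCUGACCGACGACUUUCAUCAUGUUAUCAGUCUCCAUGCACGCGCCCAUCCACAGCAUC-3′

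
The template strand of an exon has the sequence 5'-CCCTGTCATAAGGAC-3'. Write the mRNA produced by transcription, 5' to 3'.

RNA polymerase reads the template 3'→5' and synthesizes mRNA 5'→3' by base-pairing (A→U, T→A, G↔C). The complement of the template is GGGACAGTATTCCTG; antiparallel, so 5'→3' the coding strand is GTCCTTATGACAGGG. Replace T with U for the mRNA.

5'-GUCCUUAUGACAGGG-3'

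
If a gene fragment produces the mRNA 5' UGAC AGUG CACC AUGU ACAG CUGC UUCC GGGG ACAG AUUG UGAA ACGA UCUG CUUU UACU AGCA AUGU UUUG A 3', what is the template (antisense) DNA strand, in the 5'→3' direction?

Replace U with T to get the coding DNA strand: TGACAGTGCACCATGTACAGCTGCTTCCGGGGACAGATTGTGAAACGATCTGCTTTTACTAGCAATGTTTTGA. The template strand is its reverse complement (complement ACTGTCACGTGGTACATGTCGACGAAGGCCCCTGTCTAACACTTTGCTAGACGAAAATGATCGTTACAAAACT, then reverse).

5'-TCAAAACATTGCTAGTAAAAGCAGATCGTTTCACAATCTGTCCCCGGAAGCAGCTGTACATGGTGCACTGTCA-3'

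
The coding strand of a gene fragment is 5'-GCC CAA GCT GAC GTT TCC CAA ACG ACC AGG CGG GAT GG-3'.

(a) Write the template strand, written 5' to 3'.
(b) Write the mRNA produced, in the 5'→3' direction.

(a) 5'-CCATCCCGCCTGGTCGTTTGGGAAACGTCAGCTTGGGC-3'
(b) 5'-GCCCAAGCUGACGUUUCCCAAACGACCAGGCGGGAUGG-3'

(a) The template strand is the reverse complement of the coding strand: complement CGGGTTCGACTGCAAAGGGTTTGCTGGTCCGCCCTACC, then reverse.
(b) mRNA matches the coding strand with T→U.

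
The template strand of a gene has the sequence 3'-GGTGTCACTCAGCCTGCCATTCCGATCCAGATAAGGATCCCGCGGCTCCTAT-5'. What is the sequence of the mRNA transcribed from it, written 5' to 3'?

Reading the template 3'→5' as shown, RNA polymerase pairs each base (A→U, T→A, G↔C) to build mRNA 5'→3' directly.

5'-CCACAGUGAGUCGGACGGUAAGGCUAGGUCUAUUCCUAGGGCGCCGAGGAUA-3'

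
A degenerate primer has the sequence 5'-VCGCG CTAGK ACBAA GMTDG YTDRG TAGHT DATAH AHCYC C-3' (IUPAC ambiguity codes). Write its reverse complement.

Standard pairs A↔T, G↔C; ambiguity codes pair R↔Y, M↔K, B↔V, D↔H. Complement (BGCGCGATCMTGVTTCKAHCRAHYCATCDAHTATDTDGRGG), then reverse for 5'→3'.

5′-GGRGDTDTATHADCTACYHARCHAKCTTVGTMCTAGCGCGB-3′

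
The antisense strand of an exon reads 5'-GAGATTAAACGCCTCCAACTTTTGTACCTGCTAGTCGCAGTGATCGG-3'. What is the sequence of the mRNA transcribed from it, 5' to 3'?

5'-CCGAUCACUGCGACUAGCAGGUACAAAAGUUGGAGGCGUUUAAUCUC-3'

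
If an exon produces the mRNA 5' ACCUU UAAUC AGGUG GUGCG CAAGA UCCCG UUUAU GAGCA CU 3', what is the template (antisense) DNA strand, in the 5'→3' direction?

5′-AGTGCTCATAAACGGGATCTTGCGCACCACCTGATTAAAGGT-3′

Replace U with T to get the coding DNA strand: ACCTTTAATCAGGTGGTGCGCAAGATCCCGTTTATGAGCACT. The template strand is its reverse complement (complement TGGAAATTAGTCCACCACGCGTTCTAGGGCAAATACTCGTGA, then reverse).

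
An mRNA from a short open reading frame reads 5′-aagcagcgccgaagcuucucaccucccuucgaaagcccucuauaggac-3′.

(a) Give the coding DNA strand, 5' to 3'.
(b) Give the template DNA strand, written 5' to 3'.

(a) 5'-AAGCAGCGCCGAAGCTTCTCACCTCCCTTCGAAAGCCCTCTATAGGAC-3'
(b) 5'-GTCCTATAGAGGGCTTTCGAAGGGAGGTGAGAAGCTTCGGCGCTGCTT-3'

(a) The coding strand matches the mRNA with U→T.
(b) The template strand is the reverse complement of the coding strand.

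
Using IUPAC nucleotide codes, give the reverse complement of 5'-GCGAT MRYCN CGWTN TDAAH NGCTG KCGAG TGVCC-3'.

Standard pairs A↔T, G↔C; ambiguity codes pair R↔Y, M↔K, W↔W, D↔H, V↔B, N↔N. Complement (CGCTAKYRGNGCWANAHTTDNCGACMGCTCACBGG), then reverse for 5'→3'.

5'-GGBCACTCGMCAGCNDTTHANAWCGNGRYKATCGC-3'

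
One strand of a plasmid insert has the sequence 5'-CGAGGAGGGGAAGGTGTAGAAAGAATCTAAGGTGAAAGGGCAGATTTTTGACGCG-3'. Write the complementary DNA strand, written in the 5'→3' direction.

Pairing A↔T and G↔C gives GCTCCTCCCCTTCCACATCTTTCTTAGATTCCACTTTCCCGTCTAAAAACTGCGC, running 3'→5'. Reverse for the 5'→3' convention.

5′-CGCGTCAAAAATCTGCCCTTTCACCTTAGATTCTTTCTACACCTTCCCCTCCTCG-3′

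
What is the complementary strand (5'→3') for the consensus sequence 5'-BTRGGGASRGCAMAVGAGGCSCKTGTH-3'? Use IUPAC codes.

5'-DACAMGSGCCTCBTKTGCYSTCCCYAV-3'

Standard pairs A↔T, G↔C; ambiguity codes pair R↔Y, M↔K, S↔S, B↔V, H↔D. Complement (VAYCCCTSYCGTKTBCTCCGSGMACAD), then reverse for 5'→3'.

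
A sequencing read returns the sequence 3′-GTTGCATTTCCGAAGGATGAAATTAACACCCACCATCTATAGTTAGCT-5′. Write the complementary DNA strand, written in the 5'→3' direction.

The strand is given 3'→5', so its complement runs 5'→3' in the same left-to-right order: pair each base A↔T, G↔C.

5'-CAACGTAAAGGCTTCCTACTTTAATTGTGGGTGGTAGATATCAATCGA-3'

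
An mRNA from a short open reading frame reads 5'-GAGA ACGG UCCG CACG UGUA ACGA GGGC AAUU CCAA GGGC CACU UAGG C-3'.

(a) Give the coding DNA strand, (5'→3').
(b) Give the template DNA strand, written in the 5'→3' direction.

(a) The coding strand matches the mRNA with U→T.
(b) The template strand is the reverse complement of the coding strand.

(a) 5'-GAGAACGGTCCGCACGTGTAACGAGGGCAATTCCAAGGGCCACTTAGGC-3'
(b) 5'-GCCTAAGTGGCCCTTGGAATTGCCCTCGTTACACGTGCGGACCGTTCTC-3'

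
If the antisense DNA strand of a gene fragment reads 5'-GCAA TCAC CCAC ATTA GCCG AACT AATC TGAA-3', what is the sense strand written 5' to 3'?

The coding strand is complementary and antiparallel to the template: take the complement (A↔T, G↔C) and reverse.

5′-TTCAGATTAGTTCGGCTAATGTGGGTGATTGC-3′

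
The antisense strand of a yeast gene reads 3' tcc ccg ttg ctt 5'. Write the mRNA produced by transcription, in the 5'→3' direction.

Reading the template 3'→5' as shown, RNA polymerase pairs each base (A→U, T→A, G↔C) to build mRNA 5'→3' directly.

5'-AGGGGCAACGAA-3'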